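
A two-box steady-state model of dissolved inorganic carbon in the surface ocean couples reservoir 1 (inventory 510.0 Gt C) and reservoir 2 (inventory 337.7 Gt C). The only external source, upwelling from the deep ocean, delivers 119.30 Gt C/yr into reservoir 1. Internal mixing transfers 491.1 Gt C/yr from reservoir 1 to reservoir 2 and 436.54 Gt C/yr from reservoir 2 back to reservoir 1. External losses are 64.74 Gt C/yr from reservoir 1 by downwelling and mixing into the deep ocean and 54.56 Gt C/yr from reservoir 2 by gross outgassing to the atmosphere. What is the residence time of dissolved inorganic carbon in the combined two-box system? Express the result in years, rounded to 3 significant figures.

For the system as a whole, the A↔B exchange is internal and contributes nothing to the throughput; only the external sinks remove mass.
M_total = 510.0 + 337.7 = 847.70 Gt C.
ΣF_external_out = 64.74 + 54.56 = 119.30 Gt C/yr.
τ = M_total / ΣF_ext = 847.70 / 119.30 = 7.106 yr.

7.11 yr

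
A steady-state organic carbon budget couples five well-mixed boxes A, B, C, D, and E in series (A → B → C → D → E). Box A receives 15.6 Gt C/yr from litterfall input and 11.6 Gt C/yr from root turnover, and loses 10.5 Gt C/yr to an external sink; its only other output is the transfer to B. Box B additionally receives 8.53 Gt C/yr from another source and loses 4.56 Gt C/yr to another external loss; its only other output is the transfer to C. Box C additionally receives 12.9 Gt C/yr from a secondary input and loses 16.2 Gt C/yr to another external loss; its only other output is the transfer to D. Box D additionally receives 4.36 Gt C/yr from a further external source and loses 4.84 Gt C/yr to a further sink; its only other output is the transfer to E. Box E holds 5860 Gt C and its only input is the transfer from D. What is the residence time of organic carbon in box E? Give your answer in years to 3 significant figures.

Box A: F(A→B) = (15.6 + 11.6) − 10.5 = 16.700 Gt C/yr.
Box B: F(B→C) = (16.700 + 8.53) − 4.56 = 20.670 Gt C/yr.
Box C: F(C→D) = (20.670 + 12.9) − 16.2 = 17.370 Gt C/yr.
Box D: F(D→E) = (17.370 + 4.36) − 4.84 = 16.890 Gt C/yr.
Box E throughput = its input = 16.890 Gt C/yr; τ = 5860 / 16.890 = 347.0 yr.

347 yr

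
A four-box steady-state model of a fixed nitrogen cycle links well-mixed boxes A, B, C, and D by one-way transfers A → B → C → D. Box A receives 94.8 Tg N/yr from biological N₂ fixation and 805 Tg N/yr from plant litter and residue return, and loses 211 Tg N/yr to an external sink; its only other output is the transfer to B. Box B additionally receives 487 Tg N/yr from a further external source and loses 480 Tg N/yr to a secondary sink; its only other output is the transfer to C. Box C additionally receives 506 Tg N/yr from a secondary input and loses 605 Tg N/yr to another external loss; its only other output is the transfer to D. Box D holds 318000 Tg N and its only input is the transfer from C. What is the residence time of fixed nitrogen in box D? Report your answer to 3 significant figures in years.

Box A: F(A→B) = (94.8 + 805) − 211 = 688.80 Tg N/yr.
Box B: F(B→C) = (688.80 + 487) − 480 = 695.80 Tg N/yr.
Box C: F(C→D) = (695.80 + 506) − 605 = 596.80 Tg N/yr.
Box D throughput = its input = 596.80 Tg N/yr; τ = 318000 / 596.80 = 532.8 yr.

533 yr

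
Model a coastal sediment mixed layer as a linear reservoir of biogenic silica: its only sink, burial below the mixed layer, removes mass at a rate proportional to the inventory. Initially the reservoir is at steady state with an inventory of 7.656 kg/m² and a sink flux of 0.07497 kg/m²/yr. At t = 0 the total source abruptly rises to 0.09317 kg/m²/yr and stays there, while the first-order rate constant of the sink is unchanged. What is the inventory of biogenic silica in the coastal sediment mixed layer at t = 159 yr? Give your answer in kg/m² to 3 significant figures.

9.12 kg/m²

τ = M₀/F₀ = 7.656/0.07497 = 102.1 yr; rate constant k = 1/τ.
New steady state M_∞ = F₁/k = F₁·τ = 0.09317 × 102.1 = 9.5146 kg/m².
M(t) = M_∞ + (M₀ − M_∞)·e^(−t/τ); t/τ = 159/102.1 = 1.557, so e^(−t/τ) = 0.2108.
M(t) = 9.5146 − 1.859 × 0.2108 = 9.1229 kg/m².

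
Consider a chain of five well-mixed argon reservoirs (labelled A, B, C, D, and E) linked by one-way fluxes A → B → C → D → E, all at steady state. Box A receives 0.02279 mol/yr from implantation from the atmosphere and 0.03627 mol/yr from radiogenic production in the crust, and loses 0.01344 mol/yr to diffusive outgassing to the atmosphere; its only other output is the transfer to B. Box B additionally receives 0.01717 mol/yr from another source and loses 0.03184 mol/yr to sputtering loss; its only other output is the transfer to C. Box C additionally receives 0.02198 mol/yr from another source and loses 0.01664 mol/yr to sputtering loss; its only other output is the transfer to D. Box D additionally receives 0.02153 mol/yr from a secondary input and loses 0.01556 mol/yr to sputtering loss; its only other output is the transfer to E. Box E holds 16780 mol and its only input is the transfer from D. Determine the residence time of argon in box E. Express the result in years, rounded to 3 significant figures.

397000 yr

Box A: F(A→B) = (0.02279 + 0.03627) − 0.01344 = 0.045620 mol/yr.
Box B: F(B→C) = (0.045620 + 0.01717) − 0.03184 = 0.030950 mol/yr.
Box C: F(C→D) = (0.030950 + 0.02198) − 0.01664 = 0.036290 mol/yr.
Box D: F(D→E) = (0.036290 + 0.02153) − 0.01556 = 0.042260 mol/yr.
Box E throughput = its input = 0.042260 mol/yr; τ = 16780 / 0.042260 = 397100 yr.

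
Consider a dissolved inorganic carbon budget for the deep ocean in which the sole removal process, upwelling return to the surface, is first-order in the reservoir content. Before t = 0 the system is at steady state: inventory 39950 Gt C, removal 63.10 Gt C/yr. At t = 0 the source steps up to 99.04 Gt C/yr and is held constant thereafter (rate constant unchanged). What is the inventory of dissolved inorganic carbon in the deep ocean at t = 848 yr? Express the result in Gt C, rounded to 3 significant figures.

Residence time τ = M₀/F₀ = 633.1 yr. The eventual steady state is M_∞ = M₀·(F₁/F₀) = 39950 × 99.04/63.10 = 62704 Gt C.
The anomaly ΔM(t) = M(t) − M_∞ decays as ΔM₀·e^(−t/τ) with ΔM₀ = 39950 − 62704 = −22750 Gt C.
At t = 848 yr, e^(−t/τ) = e^(−1.339) = 0.2620, so ΔM = −5962 Gt C and M = 62704 − 5962 = 56743 Gt C.

56700 Gt C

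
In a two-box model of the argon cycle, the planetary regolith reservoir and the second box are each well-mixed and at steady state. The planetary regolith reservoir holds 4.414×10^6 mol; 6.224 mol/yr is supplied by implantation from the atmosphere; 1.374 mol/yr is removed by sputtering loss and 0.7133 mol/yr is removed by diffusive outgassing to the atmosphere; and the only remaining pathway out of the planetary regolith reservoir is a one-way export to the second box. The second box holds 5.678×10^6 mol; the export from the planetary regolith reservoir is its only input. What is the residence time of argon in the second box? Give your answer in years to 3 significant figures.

Balance the planetary regolith reservoir: ΣF_in = 6.2240 mol/yr.
Export to the second box = ΣF_in − (1.374 + 0.7133) = 4.1367 mol/yr.
At steady state the output of the second box equals its input, 4.1367 mol/yr.
τ = M / F = 5.678×10^6 / 4.1367 = 1.373×10^6 yr.

1.37×10^6 yr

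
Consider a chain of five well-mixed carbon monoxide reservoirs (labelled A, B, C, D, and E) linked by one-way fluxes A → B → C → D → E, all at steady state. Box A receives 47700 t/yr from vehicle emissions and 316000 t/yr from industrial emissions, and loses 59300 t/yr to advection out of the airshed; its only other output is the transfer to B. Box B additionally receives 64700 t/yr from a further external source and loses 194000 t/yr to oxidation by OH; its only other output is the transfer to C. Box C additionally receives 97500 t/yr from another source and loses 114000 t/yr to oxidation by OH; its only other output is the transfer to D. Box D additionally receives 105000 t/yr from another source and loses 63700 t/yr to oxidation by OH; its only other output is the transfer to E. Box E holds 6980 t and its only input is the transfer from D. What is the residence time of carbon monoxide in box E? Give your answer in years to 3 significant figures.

Box A: F(A→B) = (47700 + 316000) − 59300 = 304400 t/yr.
Box B: F(B→C) = (304400 + 64700) − 194000 = 175100 t/yr.
Box C: F(C→D) = (175100 + 97500) − 114000 = 158600 t/yr.
Box D: F(D→E) = (158600 + 105000) − 63700 = 199900 t/yr.
Box E throughput = its input = 199900 t/yr; τ = 6980 / 199900 = 0.03492 yr.

0.0349 yr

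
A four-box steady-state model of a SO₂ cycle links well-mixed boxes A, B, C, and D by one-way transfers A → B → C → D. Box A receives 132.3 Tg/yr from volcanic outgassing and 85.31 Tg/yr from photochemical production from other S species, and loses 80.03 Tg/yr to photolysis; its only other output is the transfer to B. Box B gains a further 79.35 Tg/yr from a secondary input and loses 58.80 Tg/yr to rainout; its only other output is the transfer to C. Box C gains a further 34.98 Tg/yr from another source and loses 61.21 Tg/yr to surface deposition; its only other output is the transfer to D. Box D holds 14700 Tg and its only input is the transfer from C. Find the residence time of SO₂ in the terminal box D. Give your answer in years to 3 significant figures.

111 yr

Box A: F(A→B) = (132.3 + 85.31) − 80.03 = 137.58 Tg/yr.
Box B: F(B→C) = (137.58 + 79.35) − 58.80 = 158.13 Tg/yr.
Box C: F(C→D) = (158.13 + 34.98) − 61.21 = 131.90 Tg/yr.
Box D throughput = its input = 131.90 Tg/yr; τ = 14700 / 131.90 = 111.4 yr.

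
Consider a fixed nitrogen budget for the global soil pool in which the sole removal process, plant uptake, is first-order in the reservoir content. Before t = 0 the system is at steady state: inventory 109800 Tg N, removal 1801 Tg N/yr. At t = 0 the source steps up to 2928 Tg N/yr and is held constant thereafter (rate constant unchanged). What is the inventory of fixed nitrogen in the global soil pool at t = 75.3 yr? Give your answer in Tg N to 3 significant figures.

Residence time τ = M₀/F₀ = 60.97 yr. The eventual steady state is M_∞ = M₀·(F₁/F₀) = 109800 × 2928/1801 = 178510 Tg N.
The anomaly ΔM(t) = M(t) − M_∞ decays as ΔM₀·e^(−t/τ) with ΔM₀ = 109800 − 178510 = −68710 Tg N.
At t = 75.3 yr, e^(−t/τ) = e^(−1.235) = 0.2908, so ΔM = −19980 Tg N and M = 178510 − 19980 = 158530 Tg N.

159000 Tg N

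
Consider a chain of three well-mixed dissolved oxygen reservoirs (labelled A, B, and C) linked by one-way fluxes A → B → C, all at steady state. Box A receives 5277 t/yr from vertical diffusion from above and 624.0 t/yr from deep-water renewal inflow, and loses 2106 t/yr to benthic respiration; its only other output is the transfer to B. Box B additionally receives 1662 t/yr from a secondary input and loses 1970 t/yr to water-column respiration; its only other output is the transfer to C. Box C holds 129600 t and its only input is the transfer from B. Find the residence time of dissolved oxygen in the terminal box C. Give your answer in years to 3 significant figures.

Box A: F(A→B) = (5277 + 624.0) − 2106 = 3795.0 t/yr.
Box B: F(B→C) = (3795.0 + 1662) − 1970 = 3487.0 t/yr.
Box C throughput = its input = 3487.0 t/yr; τ = 129600 / 3487.0 = 37.17 yr.

37.2 yr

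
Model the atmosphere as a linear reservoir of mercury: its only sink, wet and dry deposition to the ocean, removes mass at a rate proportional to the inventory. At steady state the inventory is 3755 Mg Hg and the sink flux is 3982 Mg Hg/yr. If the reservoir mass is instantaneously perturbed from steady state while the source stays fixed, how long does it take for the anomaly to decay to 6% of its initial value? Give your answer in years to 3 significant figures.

2.65 yr

For a linear reservoir the anomaly decays as exp(−t/τ) with τ = M/F = 3755/3982 = 0.9430 yr.
exp(−t/τ) = 0.06 ⇒ t = −τ ln(0.06) = 0.9430 × 2.813 = 2.653 yr.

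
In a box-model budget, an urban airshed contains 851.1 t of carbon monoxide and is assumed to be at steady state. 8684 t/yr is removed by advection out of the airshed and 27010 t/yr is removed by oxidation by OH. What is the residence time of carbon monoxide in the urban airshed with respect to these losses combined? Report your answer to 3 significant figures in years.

0.0238 yr

Total removal = 8684 + 27010 = 35694 t/yr.
τ = M / ΣF_out = 851.1 / 35694 = 0.02384 yr.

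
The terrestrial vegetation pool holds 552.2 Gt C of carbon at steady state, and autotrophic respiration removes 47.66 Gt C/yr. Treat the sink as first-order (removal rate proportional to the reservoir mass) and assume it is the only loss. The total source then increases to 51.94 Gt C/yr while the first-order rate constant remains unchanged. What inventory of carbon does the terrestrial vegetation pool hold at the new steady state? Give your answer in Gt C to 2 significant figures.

600 Gt C

Rate constant k = F/M = 47.66 / 552.2 = 0.08631 yr⁻¹.
At the new steady state, source = k·M_new ⇒ M_new = 51.94 / 0.08631 = 601.8 Gt C.
(Equivalently M_new = M × F_new/F_old = 552.2 × 51.94/47.66.)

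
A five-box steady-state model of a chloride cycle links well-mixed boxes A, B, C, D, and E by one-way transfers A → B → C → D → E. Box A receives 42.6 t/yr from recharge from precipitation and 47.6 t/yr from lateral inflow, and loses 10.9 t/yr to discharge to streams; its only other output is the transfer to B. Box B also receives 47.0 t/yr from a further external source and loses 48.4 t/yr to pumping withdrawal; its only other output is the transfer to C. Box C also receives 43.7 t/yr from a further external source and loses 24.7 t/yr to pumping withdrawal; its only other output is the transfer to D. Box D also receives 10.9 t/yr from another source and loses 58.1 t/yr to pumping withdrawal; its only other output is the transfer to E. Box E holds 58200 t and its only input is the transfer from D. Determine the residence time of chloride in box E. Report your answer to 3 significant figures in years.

Box A: F(A→B) = (42.6 + 47.6) − 10.9 = 79.300 t/yr.
Box B: F(B→C) = (79.300 + 47.0) − 48.4 = 77.900 t/yr.
Box C: F(C→D) = (77.900 + 43.7) − 24.7 = 96.900 t/yr.
Box D: F(D→E) = (96.900 + 10.9) − 58.1 = 49.700 t/yr.
Box E throughput = its input = 49.700 t/yr; τ = 58200 / 49.700 = 1171 yr.

1170 yr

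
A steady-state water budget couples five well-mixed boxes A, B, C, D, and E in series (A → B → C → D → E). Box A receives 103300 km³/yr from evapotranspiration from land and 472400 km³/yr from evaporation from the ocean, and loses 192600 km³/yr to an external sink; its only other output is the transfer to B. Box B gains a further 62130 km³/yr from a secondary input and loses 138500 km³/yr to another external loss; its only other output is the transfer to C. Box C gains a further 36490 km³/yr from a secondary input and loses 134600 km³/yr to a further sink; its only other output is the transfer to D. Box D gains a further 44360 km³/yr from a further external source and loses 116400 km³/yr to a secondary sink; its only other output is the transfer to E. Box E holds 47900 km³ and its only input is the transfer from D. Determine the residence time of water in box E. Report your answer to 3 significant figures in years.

0.351 yr

Box A: F(A→B) = (103300 + 472400) − 192600 = 383100 km³/yr.
Box B: F(B→C) = (383100 + 62130) − 138500 = 306730 km³/yr.
Box C: F(C→D) = (306730 + 36490) − 134600 = 208620 km³/yr.
Box D: F(D→E) = (208620 + 44360) − 116400 = 136580 km³/yr.
Box E throughput = its input = 136580 km³/yr; τ = 47900 / 136580 = 0.3507 yr.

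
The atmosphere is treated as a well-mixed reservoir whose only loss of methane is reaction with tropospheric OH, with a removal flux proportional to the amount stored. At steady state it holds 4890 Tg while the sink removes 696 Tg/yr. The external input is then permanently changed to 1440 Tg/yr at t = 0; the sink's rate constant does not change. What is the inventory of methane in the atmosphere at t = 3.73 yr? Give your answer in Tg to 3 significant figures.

τ = M₀/F₀ = 4890/696 = 7.026 yr; rate constant k = 1/τ.
New steady state M_∞ = F₁/k = F₁·τ = 1440 × 7.026 = 10117 Tg.
M(t) = M_∞ + (M₀ − M_∞)·e^(−t/τ); t/τ = 3.73/7.026 = 0.5309, so e^(−t/τ) = 0.5881.
M(t) = 10117 − 5227 × 0.5881 = 7043.2 Tg.

7040 Tg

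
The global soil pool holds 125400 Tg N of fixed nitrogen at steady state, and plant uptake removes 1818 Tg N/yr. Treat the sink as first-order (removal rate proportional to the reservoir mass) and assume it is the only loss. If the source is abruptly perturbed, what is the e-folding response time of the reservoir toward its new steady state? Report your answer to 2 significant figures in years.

For a linear reservoir the response time equals the residence time τ = M/F.
τ = 125400 / 1818 = 68.98 yr.

69 yr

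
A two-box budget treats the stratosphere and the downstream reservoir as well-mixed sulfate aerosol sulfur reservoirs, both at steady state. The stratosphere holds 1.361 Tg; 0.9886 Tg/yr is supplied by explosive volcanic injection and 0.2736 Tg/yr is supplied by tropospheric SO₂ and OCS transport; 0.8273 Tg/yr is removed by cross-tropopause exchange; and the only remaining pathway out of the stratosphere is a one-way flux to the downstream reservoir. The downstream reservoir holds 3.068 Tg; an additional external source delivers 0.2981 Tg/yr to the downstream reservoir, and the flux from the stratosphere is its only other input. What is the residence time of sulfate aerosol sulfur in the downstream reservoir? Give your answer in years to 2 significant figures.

4.2 yr

Balance the stratosphere: ΣF_in = 0.9886 + 0.2736 = 1.2622 Tg/yr.
Flux to the downstream reservoir = ΣF_in − (0.8273) = 0.43490 Tg/yr.
Total input to the downstream reservoir = 0.43490 + 0.2981 = 0.73300 Tg/yr; at steady state this equals its total output.
τ = M / F = 3.068 / 0.73300 = 4.186 yr.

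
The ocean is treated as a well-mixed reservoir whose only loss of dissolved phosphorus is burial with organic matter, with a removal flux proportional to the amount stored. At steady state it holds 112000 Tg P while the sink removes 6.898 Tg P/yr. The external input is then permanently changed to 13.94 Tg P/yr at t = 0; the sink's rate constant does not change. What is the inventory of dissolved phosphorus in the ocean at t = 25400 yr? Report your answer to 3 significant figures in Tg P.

202000 Tg P

The sink rate constant is k = F₀/M₀ = 6.898/112000 = 6.159×10^-5 yr⁻¹.
Solving dM/dt = F₁ − kM with M(0) = M₀ gives M(t) = F₁/k + (M₀ − F₁/k)·e^(−kt).
F₁/k = 13.94/6.159×10^-5 = 226340 Tg P; kt = 6.159×10^-5 × 25400 = 1.564, e^(−kt) = 0.2092.
M(25400) = 226340 + (112000 − 226340) × 0.2092 = 226340 − 23920 = 202420 Tg P.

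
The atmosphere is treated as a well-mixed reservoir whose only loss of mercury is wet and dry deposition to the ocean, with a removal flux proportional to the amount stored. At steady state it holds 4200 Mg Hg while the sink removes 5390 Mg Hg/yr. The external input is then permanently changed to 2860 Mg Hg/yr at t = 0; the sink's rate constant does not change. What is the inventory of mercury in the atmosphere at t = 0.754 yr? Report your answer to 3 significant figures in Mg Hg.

τ = M₀/F₀ = 4200/5390 = 0.7792 yr; rate constant k = 1/τ.
New steady state M_∞ = F₁/k = F₁·τ = 2860 × 0.7792 = 2228.6 Mg Hg.
M(t) = M_∞ + (M₀ − M_∞)·e^(−t/τ); t/τ = 0.754/0.7792 = 0.9676, so e^(−t/τ) = 0.3800.
M(t) = 2228.6 + 1971 × 0.3800 = 2977.7 Mg Hg.

2980 Mg Hg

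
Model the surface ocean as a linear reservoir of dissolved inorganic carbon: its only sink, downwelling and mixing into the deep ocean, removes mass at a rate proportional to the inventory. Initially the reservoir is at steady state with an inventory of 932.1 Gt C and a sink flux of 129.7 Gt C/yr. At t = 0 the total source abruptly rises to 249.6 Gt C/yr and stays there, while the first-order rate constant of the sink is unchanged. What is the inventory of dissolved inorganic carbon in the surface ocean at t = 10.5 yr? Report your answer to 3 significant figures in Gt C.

1590 Gt C

τ = M₀/F₀ = 932.1/129.7 = 7.187 yr; rate constant k = 1/τ.
New steady state M_∞ = F₁/k = F₁·τ = 249.6 × 7.187 = 1793.8 Gt C.
M(t) = M_∞ + (M₀ − M_∞)·e^(−t/τ); t/τ = 10.5/7.187 = 1.461, so e^(−t/τ) = 0.2320.
M(t) = 1793.8 − 861.7 × 0.2320 = 1593.9 Gt C.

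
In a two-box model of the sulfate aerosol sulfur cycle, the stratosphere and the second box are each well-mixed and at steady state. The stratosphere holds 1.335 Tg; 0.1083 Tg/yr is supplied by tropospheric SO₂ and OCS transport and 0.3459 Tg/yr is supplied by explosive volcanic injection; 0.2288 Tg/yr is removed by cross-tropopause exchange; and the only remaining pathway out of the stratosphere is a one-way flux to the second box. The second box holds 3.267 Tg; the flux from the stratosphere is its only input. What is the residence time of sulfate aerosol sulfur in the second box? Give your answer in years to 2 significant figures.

Balance the stratosphere: ΣF_in = 0.1083 + 0.3459 = 0.45420 Tg/yr.
Flux to the second box = ΣF_in − (0.2288) = 0.22540 Tg/yr.
At steady state the output of the second box equals its input, 0.22540 Tg/yr.
τ = M / F = 3.267 / 0.22540 = 14.49 yr.

14 yr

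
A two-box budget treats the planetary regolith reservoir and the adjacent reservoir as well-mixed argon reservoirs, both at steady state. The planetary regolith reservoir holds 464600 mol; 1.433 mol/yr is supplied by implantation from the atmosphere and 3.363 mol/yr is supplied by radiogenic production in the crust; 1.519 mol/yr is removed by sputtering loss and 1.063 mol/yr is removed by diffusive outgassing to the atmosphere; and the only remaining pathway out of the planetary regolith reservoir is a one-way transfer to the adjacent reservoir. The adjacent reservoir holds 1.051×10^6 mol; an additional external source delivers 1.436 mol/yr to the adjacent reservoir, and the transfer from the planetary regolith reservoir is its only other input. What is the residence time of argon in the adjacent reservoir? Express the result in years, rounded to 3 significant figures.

Balance the planetary regolith reservoir: ΣF_in = 1.433 + 3.363 = 4.7960 mol/yr.
Transfer to the adjacent reservoir = ΣF_in − (1.519 + 1.063) = 2.2140 mol/yr.
Total input to the adjacent reservoir = 2.2140 + 1.436 = 3.6500 mol/yr; at steady state this equals its total output.
τ = M / F = 1.051×10^6 / 3.6500 = 287900 yr.

288000 yr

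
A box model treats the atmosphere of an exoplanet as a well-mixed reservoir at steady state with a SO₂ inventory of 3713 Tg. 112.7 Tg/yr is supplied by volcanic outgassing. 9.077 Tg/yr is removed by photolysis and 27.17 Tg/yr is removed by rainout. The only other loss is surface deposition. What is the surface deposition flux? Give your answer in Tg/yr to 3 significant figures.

At steady state ΣF_in = ΣF_out.
ΣF_in = 112.70 Tg/yr.
Surface deposition flux = ΣF_in − (9.077 + 27.17) = 112.70 − 36.25 = 76.45 Tg/yr.

76.5 Tg/yr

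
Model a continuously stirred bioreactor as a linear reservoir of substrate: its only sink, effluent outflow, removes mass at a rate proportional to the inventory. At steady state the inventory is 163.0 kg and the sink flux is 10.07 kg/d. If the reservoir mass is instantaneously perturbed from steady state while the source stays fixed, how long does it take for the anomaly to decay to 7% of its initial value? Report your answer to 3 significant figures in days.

43.0 d

For a linear reservoir the anomaly decays as exp(−t/τ) with τ = M/F = 163.0/10.07 = 16.19 d.
exp(−t/τ) = 0.07 ⇒ t = −τ ln(0.07) = 16.19 × 2.659 = 43.04 d.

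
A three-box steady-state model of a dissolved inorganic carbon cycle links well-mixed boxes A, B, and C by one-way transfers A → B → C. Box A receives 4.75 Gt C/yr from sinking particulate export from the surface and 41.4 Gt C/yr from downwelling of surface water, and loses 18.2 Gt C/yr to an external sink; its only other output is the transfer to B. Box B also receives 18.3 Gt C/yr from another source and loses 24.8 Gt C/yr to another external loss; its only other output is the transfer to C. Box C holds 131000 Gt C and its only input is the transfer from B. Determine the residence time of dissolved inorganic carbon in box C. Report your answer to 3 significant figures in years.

6110 yr

Box A: F(A→B) = (4.75 + 41.4) − 18.2 = 27.950 Gt C/yr.
Box B: F(B→C) = (27.950 + 18.3) − 24.8 = 21.450 Gt C/yr.
Box C throughput = its input = 21.450 Gt C/yr; τ = 131000 / 21.450 = 6107 yr.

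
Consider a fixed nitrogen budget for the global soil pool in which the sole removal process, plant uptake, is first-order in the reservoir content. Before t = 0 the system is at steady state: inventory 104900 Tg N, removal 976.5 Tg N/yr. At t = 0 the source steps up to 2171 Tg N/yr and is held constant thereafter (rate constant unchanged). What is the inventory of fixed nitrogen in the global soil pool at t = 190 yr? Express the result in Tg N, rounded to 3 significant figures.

211000 Tg N

Residence time τ = M₀/F₀ = 107.4 yr. The eventual steady state is M_∞ = M₀·(F₁/F₀) = 104900 × 2171/976.5 = 233220 Tg N.
The anomaly ΔM(t) = M(t) − M_∞ decays as ΔM₀·e^(−t/τ) with ΔM₀ = 104900 − 233220 = −128300 Tg N.
At t = 190 yr, e^(−t/τ) = e^(−1.769) = 0.1706, so ΔM = −21890 Tg N and M = 233220 − 21890 = 211330 Tg N.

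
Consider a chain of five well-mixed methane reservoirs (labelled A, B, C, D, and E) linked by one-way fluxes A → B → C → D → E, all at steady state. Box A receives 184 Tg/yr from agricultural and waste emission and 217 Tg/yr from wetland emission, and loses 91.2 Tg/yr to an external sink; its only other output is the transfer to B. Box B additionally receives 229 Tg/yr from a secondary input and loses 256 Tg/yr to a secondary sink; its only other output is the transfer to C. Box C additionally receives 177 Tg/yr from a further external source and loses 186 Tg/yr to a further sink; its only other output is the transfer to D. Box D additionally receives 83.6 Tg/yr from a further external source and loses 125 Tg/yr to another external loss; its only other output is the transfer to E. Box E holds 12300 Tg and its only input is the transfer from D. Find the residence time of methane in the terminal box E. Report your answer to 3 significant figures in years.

52.9 yr

Box A: F(A→B) = (184 + 217) − 91.2 = 309.80 Tg/yr.
Box B: F(B→C) = (309.80 + 229) − 256 = 282.80 Tg/yr.
Box C: F(C→D) = (282.80 + 177) − 186 = 273.80 Tg/yr.
Box D: F(D→E) = (273.80 + 83.6) − 125 = 232.40 Tg/yr.
Box E throughput = its input = 232.40 Tg/yr; τ = 12300 / 232.40 = 52.93 yr.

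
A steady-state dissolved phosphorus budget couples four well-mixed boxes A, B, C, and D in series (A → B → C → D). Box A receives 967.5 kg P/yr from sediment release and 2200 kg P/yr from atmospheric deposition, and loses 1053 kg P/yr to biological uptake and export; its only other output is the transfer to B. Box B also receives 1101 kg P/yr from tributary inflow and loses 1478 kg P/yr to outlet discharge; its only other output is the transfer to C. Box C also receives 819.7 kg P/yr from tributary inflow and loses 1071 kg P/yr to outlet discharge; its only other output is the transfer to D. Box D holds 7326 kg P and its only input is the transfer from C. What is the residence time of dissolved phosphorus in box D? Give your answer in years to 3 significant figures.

Box A: F(A→B) = (967.5 + 2200) − 1053 = 2114.5 kg P/yr.
Box B: F(B→C) = (2114.5 + 1101) − 1478 = 1737.5 kg P/yr.
Box C: F(C→D) = (1737.5 + 819.7) − 1071 = 1486.2 kg P/yr.
Box D throughput = its input = 1486.2 kg P/yr; τ = 7326 / 1486.2 = 4.929 yr.

4.93 yr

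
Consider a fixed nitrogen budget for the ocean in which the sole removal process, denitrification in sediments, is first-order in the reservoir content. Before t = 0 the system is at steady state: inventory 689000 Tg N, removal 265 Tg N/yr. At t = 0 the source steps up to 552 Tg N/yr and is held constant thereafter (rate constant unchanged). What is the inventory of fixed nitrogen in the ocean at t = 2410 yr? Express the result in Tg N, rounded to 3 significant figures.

1.14×10^6 Tg N

τ = M₀/F₀ = 689000/265 = 2600 yr; rate constant k = 1/τ.
New steady state M_∞ = F₁/k = F₁·τ = 552 × 2600 = 1.4352×10^6 Tg N.
M(t) = M_∞ + (M₀ − M_∞)·e^(−t/τ); t/τ = 2410/2600 = 0.9269, so e^(−t/τ) = 0.3958.
M(t) = 1.4352×10^6 − 746200 × 0.3958 = 1.1399×10^6 Tg N.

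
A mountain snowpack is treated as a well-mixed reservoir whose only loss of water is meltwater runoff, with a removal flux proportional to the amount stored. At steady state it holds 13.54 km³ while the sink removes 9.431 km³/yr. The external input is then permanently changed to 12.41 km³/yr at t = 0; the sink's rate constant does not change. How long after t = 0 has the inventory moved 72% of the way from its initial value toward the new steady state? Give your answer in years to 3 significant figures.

1.83 yr

τ = M₀/F₀ = 13.54/9.431 = 1.436 yr.
The remaining gap fraction is e^(−t/τ); 72% covered ⇒ e^(−t/τ) = 0.280.
t = −τ ln(0.280) = 1.436 × 1.273 = 1.828 yr.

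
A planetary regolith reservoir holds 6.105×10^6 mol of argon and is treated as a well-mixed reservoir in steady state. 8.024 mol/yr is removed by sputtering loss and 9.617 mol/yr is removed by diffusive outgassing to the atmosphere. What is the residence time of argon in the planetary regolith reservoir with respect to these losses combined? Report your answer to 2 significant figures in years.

350000 yr

Total removal = 8.024 + 9.617 = 17.641 mol/yr.
τ = M / ΣF_out = 6.105×10^6 / 17.641 = 346100 yr.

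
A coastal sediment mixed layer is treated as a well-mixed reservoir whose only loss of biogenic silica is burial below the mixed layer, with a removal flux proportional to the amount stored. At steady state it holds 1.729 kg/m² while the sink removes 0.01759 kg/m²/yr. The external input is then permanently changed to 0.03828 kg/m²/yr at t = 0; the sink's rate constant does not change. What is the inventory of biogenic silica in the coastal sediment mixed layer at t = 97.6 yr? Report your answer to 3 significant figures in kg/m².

τ = M₀/F₀ = 1.729/0.01759 = 98.29 yr; rate constant k = 1/τ.
New steady state M_∞ = F₁/k = F₁·τ = 0.03828 × 98.29 = 3.7627 kg/m².
M(t) = M_∞ + (M₀ − M_∞)·e^(−t/τ); t/τ = 97.6/98.29 = 0.9929, so e^(−t/τ) = 0.3705.
M(t) = 3.7627 − 2.034 × 0.3705 = 3.0092 kg/m².

3.01 kg/m²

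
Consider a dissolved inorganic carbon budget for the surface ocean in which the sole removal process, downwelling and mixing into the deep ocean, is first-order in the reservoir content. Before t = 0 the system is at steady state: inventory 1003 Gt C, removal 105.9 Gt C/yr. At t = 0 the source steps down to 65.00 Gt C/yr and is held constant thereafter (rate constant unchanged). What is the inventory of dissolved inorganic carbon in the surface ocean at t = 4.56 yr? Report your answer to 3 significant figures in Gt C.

Residence time τ = M₀/F₀ = 9.471 yr. The eventual steady state is M_∞ = M₀·(F₁/F₀) = 1003 × 65.00/105.9 = 615.63 Gt C.
The anomaly ΔM(t) = M(t) − M_∞ decays as ΔM₀·e^(−t/τ) with ΔM₀ = 1003 − 615.63 = 387.4 Gt C.
At t = 4.56 yr, e^(−t/τ) = e^(−0.4815) = 0.6179, so ΔM = 239.3 Gt C and M = 615.63 + 239.3 = 854.98 Gt C.

855 Gt C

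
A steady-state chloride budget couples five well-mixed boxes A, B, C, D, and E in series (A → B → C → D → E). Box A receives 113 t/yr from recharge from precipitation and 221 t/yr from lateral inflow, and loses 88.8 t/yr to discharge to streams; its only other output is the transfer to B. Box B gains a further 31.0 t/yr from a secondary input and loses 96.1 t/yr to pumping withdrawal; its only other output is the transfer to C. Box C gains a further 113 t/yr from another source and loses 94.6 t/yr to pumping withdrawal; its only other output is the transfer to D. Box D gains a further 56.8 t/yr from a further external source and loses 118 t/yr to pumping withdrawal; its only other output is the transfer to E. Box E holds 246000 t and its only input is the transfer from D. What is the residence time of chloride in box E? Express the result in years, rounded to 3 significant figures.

1790 yr

Box A: F(A→B) = (113 + 221) − 88.8 = 245.20 t/yr.
Box B: F(B→C) = (245.20 + 31.0) − 96.1 = 180.10 t/yr.
Box C: F(C→D) = (180.10 + 113) − 94.6 = 198.50 t/yr.
Box D: F(D→E) = (198.50 + 56.8) − 118 = 137.30 t/yr.
Box E throughput = its input = 137.30 t/yr; τ = 246000 / 137.30 = 1792 yr.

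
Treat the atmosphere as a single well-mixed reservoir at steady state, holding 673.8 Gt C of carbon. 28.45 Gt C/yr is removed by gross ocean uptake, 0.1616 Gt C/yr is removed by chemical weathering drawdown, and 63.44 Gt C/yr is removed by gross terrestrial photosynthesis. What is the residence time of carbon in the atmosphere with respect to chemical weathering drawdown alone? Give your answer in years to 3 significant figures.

4170 yr

Residence time with respect to a single sink: τ = M / F_sink.
τ = 673.8 / 0.1616 = 4170 yr.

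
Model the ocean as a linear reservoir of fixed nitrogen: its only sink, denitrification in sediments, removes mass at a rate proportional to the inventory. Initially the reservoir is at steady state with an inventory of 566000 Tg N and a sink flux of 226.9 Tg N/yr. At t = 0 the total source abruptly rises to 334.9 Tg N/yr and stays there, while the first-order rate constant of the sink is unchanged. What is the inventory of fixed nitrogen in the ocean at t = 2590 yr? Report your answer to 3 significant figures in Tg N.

τ = M₀/F₀ = 566000/226.9 = 2494 yr; rate constant k = 1/τ.
New steady state M_∞ = F₁/k = F₁·τ = 334.9 × 2494 = 835410 Tg N.
M(t) = M_∞ + (M₀ − M_∞)·e^(−t/τ); t/τ = 2590/2494 = 1.038, so e^(−t/τ) = 0.3541.
M(t) = 835410 − 269400 × 0.3541 = 740020 Tg N.

740000 Tg N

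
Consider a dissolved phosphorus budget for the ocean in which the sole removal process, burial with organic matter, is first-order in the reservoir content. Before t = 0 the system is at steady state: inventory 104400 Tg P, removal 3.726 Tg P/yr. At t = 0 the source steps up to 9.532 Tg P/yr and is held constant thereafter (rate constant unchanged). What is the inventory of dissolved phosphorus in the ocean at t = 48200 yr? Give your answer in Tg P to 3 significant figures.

Residence time τ = M₀/F₀ = 28020 yr. The eventual steady state is M_∞ = M₀·(F₁/F₀) = 104400 × 9.532/3.726 = 267080 Tg P.
The anomaly ΔM(t) = M(t) − M_∞ decays as ΔM₀·e^(−t/τ) with ΔM₀ = 104400 − 267080 = −162700 Tg P.
At t = 48200 yr, e^(−t/τ) = e^(−1.720) = 0.1790, so ΔM = −29120 Tg P and M = 267080 − 29120 = 237960 Tg P.

238000 Tg P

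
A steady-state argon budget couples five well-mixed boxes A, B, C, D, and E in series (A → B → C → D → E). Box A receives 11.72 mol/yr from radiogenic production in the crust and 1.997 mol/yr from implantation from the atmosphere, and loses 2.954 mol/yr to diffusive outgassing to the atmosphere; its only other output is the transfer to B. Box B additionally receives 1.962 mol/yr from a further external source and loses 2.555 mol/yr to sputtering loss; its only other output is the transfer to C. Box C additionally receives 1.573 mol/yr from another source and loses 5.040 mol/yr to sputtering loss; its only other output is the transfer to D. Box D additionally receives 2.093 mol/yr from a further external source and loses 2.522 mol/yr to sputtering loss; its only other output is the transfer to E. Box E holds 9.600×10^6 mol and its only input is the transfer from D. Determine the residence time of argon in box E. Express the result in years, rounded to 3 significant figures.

Box A: F(A→B) = (11.72 + 1.997) − 2.954 = 10.763 mol/yr.
Box B: F(B→C) = (10.763 + 1.962) − 2.555 = 10.170 mol/yr.
Box C: F(C→D) = (10.170 + 1.573) − 5.040 = 6.7030 mol/yr.
Box D: F(D→E) = (6.7030 + 2.093) − 2.522 = 6.2740 mol/yr.
Box E throughput = its input = 6.2740 mol/yr; τ = 9.600×10^6 / 6.2740 = 1.530×10^6 yr.

1.53×10^6 yr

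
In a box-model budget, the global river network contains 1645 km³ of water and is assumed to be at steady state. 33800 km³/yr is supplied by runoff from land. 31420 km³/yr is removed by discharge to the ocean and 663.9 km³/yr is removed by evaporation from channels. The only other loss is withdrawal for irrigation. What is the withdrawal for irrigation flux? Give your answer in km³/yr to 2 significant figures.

At steady state ΣF_in = ΣF_out.
ΣF_in = 33800 km³/yr.
Withdrawal for irrigation flux = ΣF_in − (31420 + 663.9) = 33800 − 32080 = 1716 km³/yr.

1700 km³/yr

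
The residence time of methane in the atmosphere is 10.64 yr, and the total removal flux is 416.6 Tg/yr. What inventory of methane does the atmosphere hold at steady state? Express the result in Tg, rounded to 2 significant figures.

τ = M/F ⇒ M = τ × F = 10.64 × 416.6 = 4433 Tg.

4400 Tg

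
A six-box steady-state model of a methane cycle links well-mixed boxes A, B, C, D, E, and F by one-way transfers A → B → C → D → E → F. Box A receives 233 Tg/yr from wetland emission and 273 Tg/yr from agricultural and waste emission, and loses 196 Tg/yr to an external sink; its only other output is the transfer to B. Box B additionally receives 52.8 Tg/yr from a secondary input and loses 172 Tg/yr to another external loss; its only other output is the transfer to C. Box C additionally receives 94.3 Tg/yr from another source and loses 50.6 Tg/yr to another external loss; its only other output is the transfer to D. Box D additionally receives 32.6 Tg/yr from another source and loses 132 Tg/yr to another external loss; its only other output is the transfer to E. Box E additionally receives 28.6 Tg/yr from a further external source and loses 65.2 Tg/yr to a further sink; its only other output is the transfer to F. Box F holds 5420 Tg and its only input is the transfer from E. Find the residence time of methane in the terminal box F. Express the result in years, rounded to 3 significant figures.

Box A: F(A→B) = (233 + 273) − 196 = 310.00 Tg/yr.
Box B: F(B→C) = (310.00 + 52.8) − 172 = 190.80 Tg/yr.
Box C: F(C→D) = (190.80 + 94.3) − 50.6 = 234.50 Tg/yr.
Box D: F(D→E) = (234.50 + 32.6) − 132 = 135.10 Tg/yr.
Box E: F(E→F) = (135.10 + 28.6) − 65.2 = 98.500 Tg/yr.
Box F throughput = its input = 98.500 Tg/yr; τ = 5420 / 98.500 = 55.03 yr.

55.0 yr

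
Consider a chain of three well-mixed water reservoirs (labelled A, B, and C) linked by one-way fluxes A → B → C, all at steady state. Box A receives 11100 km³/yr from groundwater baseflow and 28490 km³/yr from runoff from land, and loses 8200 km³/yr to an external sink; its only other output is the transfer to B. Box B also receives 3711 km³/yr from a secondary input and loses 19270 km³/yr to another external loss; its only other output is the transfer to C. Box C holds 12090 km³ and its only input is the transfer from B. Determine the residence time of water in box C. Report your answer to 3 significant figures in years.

Box A: F(A→B) = (11100 + 28490) − 8200 = 31390 km³/yr.
Box B: F(B→C) = (31390 + 3711) − 19270 = 15831 km³/yr.
Box C throughput = its input = 15831 km³/yr; τ = 12090 / 15831 = 0.7637 yr.

0.764 yr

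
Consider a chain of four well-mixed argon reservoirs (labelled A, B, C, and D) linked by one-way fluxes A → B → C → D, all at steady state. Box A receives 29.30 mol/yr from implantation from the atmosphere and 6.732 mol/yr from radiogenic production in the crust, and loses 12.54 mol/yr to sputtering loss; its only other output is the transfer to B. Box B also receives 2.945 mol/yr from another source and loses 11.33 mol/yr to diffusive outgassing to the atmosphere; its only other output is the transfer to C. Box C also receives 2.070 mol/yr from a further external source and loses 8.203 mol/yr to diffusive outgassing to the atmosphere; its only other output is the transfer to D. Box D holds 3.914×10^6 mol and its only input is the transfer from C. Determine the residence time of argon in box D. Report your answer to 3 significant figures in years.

436000 yr

Box A: F(A→B) = (29.30 + 6.732) − 12.54 = 23.492 mol/yr.
Box B: F(B→C) = (23.492 + 2.945) − 11.33 = 15.107 mol/yr.
Box C: F(C→D) = (15.107 + 2.070) − 8.203 = 8.9740 mol/yr.
Box D throughput = its input = 8.9740 mol/yr; τ = 3.914×10^6 / 8.9740 = 436100 yr.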